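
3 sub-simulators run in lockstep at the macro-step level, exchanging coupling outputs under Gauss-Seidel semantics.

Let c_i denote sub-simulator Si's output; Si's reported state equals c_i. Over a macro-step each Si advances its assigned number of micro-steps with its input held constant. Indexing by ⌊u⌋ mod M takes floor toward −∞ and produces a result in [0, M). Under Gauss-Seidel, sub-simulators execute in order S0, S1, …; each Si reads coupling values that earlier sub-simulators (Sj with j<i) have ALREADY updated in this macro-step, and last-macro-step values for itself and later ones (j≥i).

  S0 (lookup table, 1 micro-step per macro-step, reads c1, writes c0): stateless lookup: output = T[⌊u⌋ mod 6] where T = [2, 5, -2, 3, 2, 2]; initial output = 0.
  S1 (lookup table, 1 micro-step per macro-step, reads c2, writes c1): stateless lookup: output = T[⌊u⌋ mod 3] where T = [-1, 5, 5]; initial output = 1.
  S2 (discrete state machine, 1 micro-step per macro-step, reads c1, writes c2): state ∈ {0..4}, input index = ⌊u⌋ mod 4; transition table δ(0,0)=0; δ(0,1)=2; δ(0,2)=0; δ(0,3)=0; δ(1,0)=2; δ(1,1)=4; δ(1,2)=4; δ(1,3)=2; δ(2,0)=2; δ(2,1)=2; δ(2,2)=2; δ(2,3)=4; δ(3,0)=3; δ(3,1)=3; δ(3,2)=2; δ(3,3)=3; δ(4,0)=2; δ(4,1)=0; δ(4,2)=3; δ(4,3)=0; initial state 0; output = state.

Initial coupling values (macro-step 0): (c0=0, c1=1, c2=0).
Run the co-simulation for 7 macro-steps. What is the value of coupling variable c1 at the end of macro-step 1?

c1 at macro-step 1 = -1

macro 1: S0 reads c1=1 → after 1×micro: 5; S1 reads c2=0 → after 1×micro: -1; S2 reads c1=-1 → after 1×micro: 0 ⇒ (c0=5, c1=-1, c2=0)
macro 2: S0 reads c1=-1 → after 1×micro: 2; S1 reads c2=0 → after 1×micro: -1; S2 reads c1=-1 → after 1×micro: 0 ⇒ (c0=2, c1=-1, c2=0)
macro 3: S0 reads c1=-1 → after 1×micro: 2; S1 reads c2=0 → after 1×micro: -1; S2 reads c1=-1 → after 1×micro: 0 ⇒ (c0=2, c1=-1, c2=0)
macro 4: S0 reads c1=-1 → after 1×micro: 2; S1 reads c2=0 → after 1×micro: -1; S2 reads c1=-1 → after 1×micro: 0 ⇒ (c0=2, c1=-1, c2=0)
macro 5: S0 reads c1=-1 → after 1×micro: 2; S1 reads c2=0 → after 1×micro: -1; S2 reads c1=-1 → after 1×micro: 0 ⇒ (c0=2, c1=-1, c2=0)
macro 6: S0 reads c1=-1 → after 1×micro: 2; S1 reads c2=0 → after 1×micro: -1; S2 reads c1=-1 → after 1×micro: 0 ⇒ (c0=2, c1=-1, c2=0)
macro 7: S0 reads c1=-1 → after 1×micro: 2; S1 reads c2=0 → after 1×micro: -1; S2 reads c1=-1 → after 1×micro: 0 ⇒ (c0=2, c1=-1, c2=0)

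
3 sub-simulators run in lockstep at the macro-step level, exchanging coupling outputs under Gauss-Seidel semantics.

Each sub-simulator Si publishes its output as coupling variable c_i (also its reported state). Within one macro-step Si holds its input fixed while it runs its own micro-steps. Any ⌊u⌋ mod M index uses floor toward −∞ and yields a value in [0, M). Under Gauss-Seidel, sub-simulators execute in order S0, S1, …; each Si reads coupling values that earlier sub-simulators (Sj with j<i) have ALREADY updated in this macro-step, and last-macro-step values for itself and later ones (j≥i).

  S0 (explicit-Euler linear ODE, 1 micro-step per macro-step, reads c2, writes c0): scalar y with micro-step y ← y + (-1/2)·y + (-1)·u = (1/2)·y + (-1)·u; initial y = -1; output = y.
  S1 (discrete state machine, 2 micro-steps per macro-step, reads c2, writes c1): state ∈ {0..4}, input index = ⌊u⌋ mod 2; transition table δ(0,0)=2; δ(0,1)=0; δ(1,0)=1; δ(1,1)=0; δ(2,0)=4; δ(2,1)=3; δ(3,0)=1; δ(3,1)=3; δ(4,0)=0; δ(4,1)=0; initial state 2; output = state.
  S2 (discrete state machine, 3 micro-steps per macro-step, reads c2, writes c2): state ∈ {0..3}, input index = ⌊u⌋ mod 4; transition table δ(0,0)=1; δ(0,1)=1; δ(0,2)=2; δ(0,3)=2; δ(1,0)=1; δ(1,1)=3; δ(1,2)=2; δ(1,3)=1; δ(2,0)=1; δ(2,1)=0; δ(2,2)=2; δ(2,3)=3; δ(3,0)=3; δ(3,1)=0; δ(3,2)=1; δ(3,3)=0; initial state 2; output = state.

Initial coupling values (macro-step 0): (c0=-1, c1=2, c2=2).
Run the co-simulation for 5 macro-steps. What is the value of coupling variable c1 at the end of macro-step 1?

c1 at macro-step 1 = 0

macro 1: S0 reads c2=2 → after 1×micro: -5/2; S1 reads c2=2 → after 2×micro: 0; S2 reads c2=2 → after 3×micro: 2 ⇒ (c0=-5/2, c1=0, c2=2)
macro 2: S0 reads c2=2 → after 1×micro: -13/4; S1 reads c2=2 → after 2×micro: 4; S2 reads c2=2 → after 3×micro: 2 ⇒ (c0=-13/4, c1=4, c2=2)
macro 3: S0 reads c2=2 → after 1×micro: -29/8; S1 reads c2=2 → after 2×micro: 2; S2 reads c2=2 → after 3×micro: 2 ⇒ (c0=-29/8, c1=2, c2=2)
macro 4: S0 reads c2=2 → after 1×micro: -61/16; S1 reads c2=2 → after 2×micro: 0; S2 reads c2=2 → after 3×micro: 2 ⇒ (c0=-61/16, c1=0, c2=2)
macro 5: S0 reads c2=2 → after 1×micro: -125/32; S1 reads c2=2 → after 2×micro: 4; S2 reads c2=2 → after 3×micro: 2 ⇒ (c0=-125/32, c1=4, c2=2)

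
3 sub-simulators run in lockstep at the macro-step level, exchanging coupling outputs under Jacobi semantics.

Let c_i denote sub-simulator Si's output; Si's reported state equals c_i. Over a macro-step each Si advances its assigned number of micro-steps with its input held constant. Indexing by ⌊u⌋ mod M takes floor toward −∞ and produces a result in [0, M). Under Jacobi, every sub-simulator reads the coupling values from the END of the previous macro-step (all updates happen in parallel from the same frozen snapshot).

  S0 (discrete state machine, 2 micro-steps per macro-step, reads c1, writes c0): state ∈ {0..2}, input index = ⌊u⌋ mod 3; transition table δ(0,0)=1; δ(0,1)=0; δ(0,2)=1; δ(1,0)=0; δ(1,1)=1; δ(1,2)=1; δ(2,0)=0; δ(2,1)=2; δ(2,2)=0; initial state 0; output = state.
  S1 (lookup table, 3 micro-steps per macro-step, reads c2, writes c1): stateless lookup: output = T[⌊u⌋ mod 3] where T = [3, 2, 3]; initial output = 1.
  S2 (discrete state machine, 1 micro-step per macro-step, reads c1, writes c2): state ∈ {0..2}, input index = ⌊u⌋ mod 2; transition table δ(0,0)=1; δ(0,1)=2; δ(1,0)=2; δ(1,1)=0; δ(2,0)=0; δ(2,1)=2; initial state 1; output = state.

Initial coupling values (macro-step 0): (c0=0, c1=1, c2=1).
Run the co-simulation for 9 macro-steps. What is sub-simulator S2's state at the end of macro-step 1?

S2 state at macro-step 1 = 0

macro 1: S0 reads c1=1 → after 2×micro: 0; S1 reads c2=1 → after 3×micro: 2; S2 reads c1=1 → after 1×micro: 0 ⇒ (c0=0, c1=2, c2=0)
macro 2: S0 reads c1=2 → after 2×micro: 1; S1 reads c2=0 → after 3×micro: 3; S2 reads c1=2 → after 1×micro: 1 ⇒ (c0=1, c1=3, c2=1)
macro 3: S0 reads c1=3 → after 2×micro: 1; S1 reads c2=1 → after 3×micro: 2; S2 reads c1=3 → after 1×micro: 0 ⇒ (c0=1, c1=2, c2=0)
macro 4: S0 reads c1=2 → after 2×micro: 1; S1 reads c2=0 → after 3×micro: 3; S2 reads c1=2 → after 1×micro: 1 ⇒ (c0=1, c1=3, c2=1)
macro 5: S0 reads c1=3 → after 2×micro: 1; S1 reads c2=1 → after 3×micro: 2; S2 reads c1=3 → after 1×micro: 0 ⇒ (c0=1, c1=2, c2=0)
macro 6: S0 reads c1=2 → after 2×micro: 1; S1 reads c2=0 → after 3×micro: 3; S2 reads c1=2 → after 1×micro: 1 ⇒ (c0=1, c1=3, c2=1)
macro 7: S0 reads c1=3 → after 2×micro: 1; S1 reads c2=1 → after 3×micro: 2; S2 reads c1=3 → after 1×micro: 0 ⇒ (c0=1, c1=2, c2=0)
macro 8: S0 reads c1=2 → after 2×micro: 1; S1 reads c2=0 → after 3×micro: 3; S2 reads c1=2 → after 1×micro: 1 ⇒ (c0=1, c1=3, c2=1)
macro 9: S0 reads c1=3 → after 2×micro: 1; S1 reads c2=1 → after 3×micro: 2; S2 reads c1=3 → after 1×micro: 0 ⇒ (c0=1, c1=2, c2=0)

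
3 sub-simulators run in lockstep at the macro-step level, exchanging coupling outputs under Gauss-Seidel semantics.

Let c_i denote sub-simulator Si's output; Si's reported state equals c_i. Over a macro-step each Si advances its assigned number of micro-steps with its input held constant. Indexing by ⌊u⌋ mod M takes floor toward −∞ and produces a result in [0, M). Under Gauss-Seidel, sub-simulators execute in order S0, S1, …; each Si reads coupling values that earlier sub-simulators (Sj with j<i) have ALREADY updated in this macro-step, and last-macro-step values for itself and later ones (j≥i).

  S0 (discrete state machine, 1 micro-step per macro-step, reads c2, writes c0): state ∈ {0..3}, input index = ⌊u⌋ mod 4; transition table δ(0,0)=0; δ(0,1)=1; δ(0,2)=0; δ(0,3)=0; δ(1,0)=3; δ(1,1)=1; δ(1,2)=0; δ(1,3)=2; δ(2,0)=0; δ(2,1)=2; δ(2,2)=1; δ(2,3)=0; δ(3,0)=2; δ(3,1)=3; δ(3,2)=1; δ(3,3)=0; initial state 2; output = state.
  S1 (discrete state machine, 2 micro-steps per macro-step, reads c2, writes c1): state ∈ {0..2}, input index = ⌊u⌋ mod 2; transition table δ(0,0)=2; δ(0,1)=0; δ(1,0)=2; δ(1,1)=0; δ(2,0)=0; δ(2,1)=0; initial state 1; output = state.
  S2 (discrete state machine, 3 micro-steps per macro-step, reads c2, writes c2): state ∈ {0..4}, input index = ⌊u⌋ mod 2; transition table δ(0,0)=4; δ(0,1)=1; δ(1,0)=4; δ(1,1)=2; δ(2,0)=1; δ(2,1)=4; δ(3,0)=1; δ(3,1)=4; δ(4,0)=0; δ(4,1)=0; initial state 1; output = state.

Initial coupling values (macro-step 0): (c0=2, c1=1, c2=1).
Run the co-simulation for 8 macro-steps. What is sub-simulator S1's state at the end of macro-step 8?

S1 state at macro-step 8 = 0

macro 1: S0 reads c2=1 → after 1×micro: 2; S1 reads c2=1 → after 2×micro: 0; S2 reads c2=1 → after 3×micro: 0 ⇒ (c0=2, c1=0, c2=0)
macro 2: S0 reads c2=0 → after 1×micro: 0; S1 reads c2=0 → after 2×micro: 0; S2 reads c2=0 → after 3×micro: 4 ⇒ (c0=0, c1=0, c2=4)
macro 3: S0 reads c2=4 → after 1×micro: 0; S1 reads c2=4 → after 2×micro: 0; S2 reads c2=4 → after 3×micro: 0 ⇒ (c0=0, c1=0, c2=0)
macro 4: S0 reads c2=0 → after 1×micro: 0; S1 reads c2=0 → after 2×micro: 0; S2 reads c2=0 → after 3×micro: 4 ⇒ (c0=0, c1=0, c2=4)
macro 5: S0 reads c2=4 → after 1×micro: 0; S1 reads c2=4 → after 2×micro: 0; S2 reads c2=4 → after 3×micro: 0 ⇒ (c0=0, c1=0, c2=0)
macro 6: S0 reads c2=0 → after 1×micro: 0; S1 reads c2=0 → after 2×micro: 0; S2 reads c2=0 → after 3×micro: 4 ⇒ (c0=0, c1=0, c2=4)
macro 7: S0 reads c2=4 → after 1×micro: 0; S1 reads c2=4 → after 2×micro: 0; S2 reads c2=4 → after 3×micro: 0 ⇒ (c0=0, c1=0, c2=0)
macro 8: S0 reads c2=0 → after 1×micro: 0; S1 reads c2=0 → after 2×micro: 0; S2 reads c2=0 → after 3×micro: 4 ⇒ (c0=0, c1=0, c2=4)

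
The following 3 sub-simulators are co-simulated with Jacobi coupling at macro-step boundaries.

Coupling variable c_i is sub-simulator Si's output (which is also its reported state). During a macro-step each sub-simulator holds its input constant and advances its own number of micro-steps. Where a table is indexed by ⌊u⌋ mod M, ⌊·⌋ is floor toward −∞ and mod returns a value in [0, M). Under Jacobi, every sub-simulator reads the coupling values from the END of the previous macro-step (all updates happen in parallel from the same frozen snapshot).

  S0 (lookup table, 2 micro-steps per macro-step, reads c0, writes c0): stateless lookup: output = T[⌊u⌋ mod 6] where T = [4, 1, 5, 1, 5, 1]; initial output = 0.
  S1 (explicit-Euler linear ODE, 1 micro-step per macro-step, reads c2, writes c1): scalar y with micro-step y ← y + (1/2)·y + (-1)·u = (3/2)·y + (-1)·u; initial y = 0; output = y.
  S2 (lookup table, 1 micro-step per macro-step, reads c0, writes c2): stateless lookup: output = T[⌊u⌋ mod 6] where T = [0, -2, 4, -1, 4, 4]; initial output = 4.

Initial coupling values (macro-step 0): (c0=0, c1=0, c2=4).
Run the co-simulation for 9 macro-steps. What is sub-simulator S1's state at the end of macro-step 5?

macro 1: S0 reads c0=0 → after 2×micro: 4; S1 reads c2=4 → after 1×micro: -4; S2 reads c0=0 → after 1×micro: 0 ⇒ (c0=4, c1=-4, c2=0)
macro 2: S0 reads c0=4 → after 2×micro: 5; S1 reads c2=0 → after 1×micro: -6; S2 reads c0=4 → after 1×micro: 4 ⇒ (c0=5, c1=-6, c2=4)
macro 3: S0 reads c0=5 → after 2×micro: 1; S1 reads c2=4 → after 1×micro: -13; S2 reads c0=5 → after 1×micro: 4 ⇒ (c0=1, c1=-13, c2=4)
macro 4: S0 reads c0=1 → after 2×micro: 1; S1 reads c2=4 → after 1×micro: -47/2; S2 reads c0=1 → after 1×micro: -2 ⇒ (c0=1, c1=-47/2, c2=-2)
macro 5: S0 reads c0=1 → after 2×micro: 1; S1 reads c2=-2 → after 1×micro: -133/4; S2 reads c0=1 → after 1×micro: -2 ⇒ (c0=1, c1=-133/4, c2=-2)
macro 6: S0 reads c0=1 → after 2×micro: 1; S1 reads c2=-2 → after 1×micro: -383/8; S2 reads c0=1 → after 1×micro: -2 ⇒ (c0=1, c1=-383/8, c2=-2)
macro 7: S0 reads c0=1 → after 2×micro: 1; S1 reads c2=-2 → after 1×micro: -1117/16; S2 reads c0=1 → after 1×micro: -2 ⇒ (c0=1, c1=-1117/16, c2=-2)
macro 8: S0 reads c0=1 → after 2×micro: 1; S1 reads c2=-2 → after 1×micro: -3287/32; S2 reads c0=1 → after 1×micro: -2 ⇒ (c0=1, c1=-3287/32, c2=-2)
macro 9: S0 reads c0=1 → after 2×micro: 1; S1 reads c2=-2 → after 1×micro: -9733/64; S2 reads c0=1 → after 1×micro: -2 ⇒ (c0=1, c1=-9733/64, c2=-2)

S1 state at macro-step 5 = -133/4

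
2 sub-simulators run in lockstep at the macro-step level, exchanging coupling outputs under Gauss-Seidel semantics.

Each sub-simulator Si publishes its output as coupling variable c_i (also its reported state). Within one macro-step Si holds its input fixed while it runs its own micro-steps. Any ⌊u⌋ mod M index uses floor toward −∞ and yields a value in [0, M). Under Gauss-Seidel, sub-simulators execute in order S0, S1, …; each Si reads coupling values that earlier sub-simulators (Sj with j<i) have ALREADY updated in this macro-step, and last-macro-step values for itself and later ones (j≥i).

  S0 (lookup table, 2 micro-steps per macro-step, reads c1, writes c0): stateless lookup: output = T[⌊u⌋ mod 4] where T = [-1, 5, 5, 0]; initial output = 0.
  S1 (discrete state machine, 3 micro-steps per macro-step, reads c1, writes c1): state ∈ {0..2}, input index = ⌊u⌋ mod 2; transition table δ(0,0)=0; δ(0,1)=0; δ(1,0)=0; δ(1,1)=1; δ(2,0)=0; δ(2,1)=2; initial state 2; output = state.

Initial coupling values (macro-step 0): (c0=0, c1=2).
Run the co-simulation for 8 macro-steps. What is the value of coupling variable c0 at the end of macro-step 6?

c0 at macro-step 6 = -1

macro 1: S0 reads c1=2 → after 2×micro: 5; S1 reads c1=2 → after 3×micro: 0 ⇒ (c0=5, c1=0)
macro 2: S0 reads c1=0 → after 2×micro: -1; S1 reads c1=0 → after 3×micro: 0 ⇒ (c0=-1, c1=0)
macro 3: S0 reads c1=0 → after 2×micro: -1; S1 reads c1=0 → after 3×micro: 0 ⇒ (c0=-1, c1=0)
macro 4: S0 reads c1=0 → after 2×micro: -1; S1 reads c1=0 → after 3×micro: 0 ⇒ (c0=-1, c1=0)
macro 5: S0 reads c1=0 → after 2×micro: -1; S1 reads c1=0 → after 3×micro: 0 ⇒ (c0=-1, c1=0)
macro 6: S0 reads c1=0 → after 2×micro: -1; S1 reads c1=0 → after 3×micro: 0 ⇒ (c0=-1, c1=0)
macro 7: S0 reads c1=0 → after 2×micro: -1; S1 reads c1=0 → after 3×micro: 0 ⇒ (c0=-1, c1=0)
macro 8: S0 reads c1=0 → after 2×micro: -1; S1 reads c1=0 → after 3×micro: 0 ⇒ (c0=-1, c1=0)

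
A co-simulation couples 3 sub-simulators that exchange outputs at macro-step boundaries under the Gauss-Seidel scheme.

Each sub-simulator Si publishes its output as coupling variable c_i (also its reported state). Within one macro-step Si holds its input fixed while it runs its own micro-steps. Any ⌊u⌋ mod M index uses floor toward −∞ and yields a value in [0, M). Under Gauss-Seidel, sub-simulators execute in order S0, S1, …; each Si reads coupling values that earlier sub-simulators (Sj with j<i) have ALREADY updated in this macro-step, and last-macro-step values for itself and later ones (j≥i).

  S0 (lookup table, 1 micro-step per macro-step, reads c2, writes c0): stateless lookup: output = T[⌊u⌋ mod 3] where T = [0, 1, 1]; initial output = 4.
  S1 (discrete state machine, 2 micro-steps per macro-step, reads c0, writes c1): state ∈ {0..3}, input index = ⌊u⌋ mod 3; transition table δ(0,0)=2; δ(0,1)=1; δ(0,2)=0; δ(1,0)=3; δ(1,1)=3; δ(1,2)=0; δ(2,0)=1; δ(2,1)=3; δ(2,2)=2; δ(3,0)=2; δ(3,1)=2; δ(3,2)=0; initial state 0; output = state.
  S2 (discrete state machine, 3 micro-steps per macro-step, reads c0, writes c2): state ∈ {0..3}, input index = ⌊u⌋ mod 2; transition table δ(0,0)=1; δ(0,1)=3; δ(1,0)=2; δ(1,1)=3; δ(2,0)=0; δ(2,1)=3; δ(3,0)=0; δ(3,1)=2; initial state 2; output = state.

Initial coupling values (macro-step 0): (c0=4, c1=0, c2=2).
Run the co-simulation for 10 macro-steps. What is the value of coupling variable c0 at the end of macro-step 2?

macro 1: S0 reads c2=2 → after 1×micro: 1; S1 reads c0=1 → after 2×micro: 3; S2 reads c0=1 → after 3×micro: 3 ⇒ (c0=1, c1=3, c2=3)
macro 2: S0 reads c2=3 → after 1×micro: 0; S1 reads c0=0 → after 2×micro: 1; S2 reads c0=0 → after 3×micro: 2 ⇒ (c0=0, c1=1, c2=2)
macro 3: S0 reads c2=2 → after 1×micro: 1; S1 reads c0=1 → after 2×micro: 2; S2 reads c0=1 → after 3×micro: 3 ⇒ (c0=1, c1=2, c2=3)
macro 4: S0 reads c2=3 → after 1×micro: 0; S1 reads c0=0 → after 2×micro: 3; S2 reads c0=0 → after 3×micro: 2 ⇒ (c0=0, c1=3, c2=2)
macro 5: S0 reads c2=2 → after 1×micro: 1; S1 reads c0=1 → after 2×micro: 3; S2 reads c0=1 → after 3×micro: 3 ⇒ (c0=1, c1=3, c2=3)
macro 6: S0 reads c2=3 → after 1×micro: 0; S1 reads c0=0 → after 2×micro: 1; S2 reads c0=0 → after 3×micro: 2 ⇒ (c0=0, c1=1, c2=2)
macro 7: S0 reads c2=2 → after 1×micro: 1; S1 reads c0=1 → after 2×micro: 2; S2 reads c0=1 → after 3×micro: 3 ⇒ (c0=1, c1=2, c2=3)
macro 8: S0 reads c2=3 → after 1×micro: 0; S1 reads c0=0 → after 2×micro: 3; S2 reads c0=0 → after 3×micro: 2 ⇒ (c0=0, c1=3, c2=2)
macro 9: S0 reads c2=2 → after 1×micro: 1; S1 reads c0=1 → after 2×micro: 3; S2 reads c0=1 → after 3×micro: 3 ⇒ (c0=1, c1=3, c2=3)
macro 10: S0 reads c2=3 → after 1×micro: 0; S1 reads c0=0 → after 2×micro: 1; S2 reads c0=0 → after 3×micro: 2 ⇒ (c0=0, c1=1, c2=2)

c0 at macro-step 2 = 0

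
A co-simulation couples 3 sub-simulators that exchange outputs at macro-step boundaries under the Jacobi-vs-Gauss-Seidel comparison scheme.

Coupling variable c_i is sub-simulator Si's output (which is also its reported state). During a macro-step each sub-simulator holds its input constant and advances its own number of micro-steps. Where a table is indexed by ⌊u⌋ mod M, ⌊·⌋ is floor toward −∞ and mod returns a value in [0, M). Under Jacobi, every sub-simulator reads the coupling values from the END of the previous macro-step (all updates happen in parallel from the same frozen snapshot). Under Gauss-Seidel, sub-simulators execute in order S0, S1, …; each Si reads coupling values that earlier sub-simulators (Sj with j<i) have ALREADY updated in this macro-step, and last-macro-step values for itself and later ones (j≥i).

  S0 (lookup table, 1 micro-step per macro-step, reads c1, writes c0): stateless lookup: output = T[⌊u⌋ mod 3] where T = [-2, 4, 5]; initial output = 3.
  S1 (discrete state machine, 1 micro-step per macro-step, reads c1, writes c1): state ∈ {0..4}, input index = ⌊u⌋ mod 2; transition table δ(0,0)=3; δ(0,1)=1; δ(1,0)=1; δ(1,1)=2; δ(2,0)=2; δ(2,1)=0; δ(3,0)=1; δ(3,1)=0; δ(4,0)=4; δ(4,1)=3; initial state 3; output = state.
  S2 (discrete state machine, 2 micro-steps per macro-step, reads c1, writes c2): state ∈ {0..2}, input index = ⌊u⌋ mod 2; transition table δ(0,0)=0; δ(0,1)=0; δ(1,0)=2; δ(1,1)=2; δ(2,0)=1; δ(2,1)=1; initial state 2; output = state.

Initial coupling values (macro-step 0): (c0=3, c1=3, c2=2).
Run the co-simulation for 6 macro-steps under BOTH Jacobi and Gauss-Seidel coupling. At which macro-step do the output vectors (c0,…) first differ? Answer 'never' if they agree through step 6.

first divergence at macro-step: never

[Jacobi] macro 1: S0 reads c1=3 → after 1×micro: -2; S1 reads c1=3 → after 1×micro: 0; S2 reads c1=3 → after 2×micro: 2 ⇒ (c0=-2, c1=0, c2=2)
[Jacobi] macro 2: S0 reads c1=0 → after 1×micro: -2; S1 reads c1=0 → after 1×micro: 3; S2 reads c1=0 → after 2×micro: 2 ⇒ (c0=-2, c1=3, c2=2)
[Jacobi] macro 3: S0 reads c1=3 → after 1×micro: -2; S1 reads c1=3 → after 1×micro: 0; S2 reads c1=3 → after 2×micro: 2 ⇒ (c0=-2, c1=0, c2=2)
[Jacobi] macro 4: S0 reads c1=0 → after 1×micro: -2; S1 reads c1=0 → after 1×micro: 3; S2 reads c1=0 → after 2×micro: 2 ⇒ (c0=-2, c1=3, c2=2)
[Jacobi] macro 5: S0 reads c1=3 → after 1×micro: -2; S1 reads c1=3 → after 1×micro: 0; S2 reads c1=3 → after 2×micro: 2 ⇒ (c0=-2, c1=0, c2=2)
[Jacobi] macro 6: S0 reads c1=0 → after 1×micro: -2; S1 reads c1=0 → after 1×micro: 3; S2 reads c1=0 → after 2×micro: 2 ⇒ (c0=-2, c1=3, c2=2)
[Gauss-Seidel] macro 1: S0 reads c1=3 → after 1×micro: -2; S1 reads c1=3 → after 1×micro: 0; S2 reads c1=0 → after 2×micro: 2 ⇒ (c0=-2, c1=0, c2=2)
[Gauss-Seidel] macro 2: S0 reads c1=0 → after 1×micro: -2; S1 reads c1=0 → after 1×micro: 3; S2 reads c1=3 → after 2×micro: 2 ⇒ (c0=-2, c1=3, c2=2)
[Gauss-Seidel] macro 3: S0 reads c1=3 → after 1×micro: -2; S1 reads c1=3 → after 1×micro: 0; S2 reads c1=0 → after 2×micro: 2 ⇒ (c0=-2, c1=0, c2=2)
[Gauss-Seidel] macro 4: S0 reads c1=0 → after 1×micro: -2; S1 reads c1=0 → after 1×micro: 3; S2 reads c1=3 → after 2×micro: 2 ⇒ (c0=-2, c1=3, c2=2)
[Gauss-Seidel] macro 5: S0 reads c1=3 → after 1×micro: -2; S1 reads c1=3 → after 1×micro: 0; S2 reads c1=0 → after 2×micro: 2 ⇒ (c0=-2, c1=0, c2=2)
[Gauss-Seidel] macro 6: S0 reads c1=0 → after 1×micro: -2; S1 reads c1=0 → after 1×micro: 3; S2 reads c1=3 → after 2×micro: 2 ⇒ (c0=-2, c1=3, c2=2)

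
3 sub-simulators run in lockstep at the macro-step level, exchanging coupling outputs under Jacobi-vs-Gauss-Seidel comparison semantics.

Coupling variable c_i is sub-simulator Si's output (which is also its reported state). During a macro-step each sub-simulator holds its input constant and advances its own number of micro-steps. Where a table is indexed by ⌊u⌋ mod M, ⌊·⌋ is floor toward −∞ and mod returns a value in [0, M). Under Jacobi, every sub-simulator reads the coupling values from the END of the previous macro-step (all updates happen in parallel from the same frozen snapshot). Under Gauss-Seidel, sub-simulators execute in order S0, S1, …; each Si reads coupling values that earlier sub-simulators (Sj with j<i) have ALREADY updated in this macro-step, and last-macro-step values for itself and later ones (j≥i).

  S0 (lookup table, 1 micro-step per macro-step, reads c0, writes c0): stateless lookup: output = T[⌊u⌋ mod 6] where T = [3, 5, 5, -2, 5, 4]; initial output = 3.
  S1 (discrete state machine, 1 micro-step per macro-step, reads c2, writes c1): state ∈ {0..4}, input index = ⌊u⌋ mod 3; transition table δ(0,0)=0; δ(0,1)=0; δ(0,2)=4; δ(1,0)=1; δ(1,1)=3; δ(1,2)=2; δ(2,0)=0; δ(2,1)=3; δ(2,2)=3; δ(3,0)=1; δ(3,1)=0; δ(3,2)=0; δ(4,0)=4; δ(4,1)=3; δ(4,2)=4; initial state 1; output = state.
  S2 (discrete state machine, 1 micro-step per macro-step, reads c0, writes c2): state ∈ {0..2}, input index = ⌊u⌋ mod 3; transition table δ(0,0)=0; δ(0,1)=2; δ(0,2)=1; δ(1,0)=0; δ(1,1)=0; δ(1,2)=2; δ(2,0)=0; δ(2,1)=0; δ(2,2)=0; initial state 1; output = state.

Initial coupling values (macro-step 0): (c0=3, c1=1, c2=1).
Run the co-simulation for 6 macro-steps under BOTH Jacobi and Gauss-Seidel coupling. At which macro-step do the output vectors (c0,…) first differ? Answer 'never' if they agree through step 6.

[Jacobi] macro 1: S0 reads c0=3 → after 1×micro: -2; S1 reads c2=1 → after 1×micro: 3; S2 reads c0=3 → after 1×micro: 0 ⇒ (c0=-2, c1=3, c2=0)
[Jacobi] macro 2: S0 reads c0=-2 → after 1×micro: 5; S1 reads c2=0 → after 1×micro: 1; S2 reads c0=-2 → after 1×micro: 2 ⇒ (c0=5, c1=1, c2=2)
[Jacobi] macro 3: S0 reads c0=5 → after 1×micro: 4; S1 reads c2=2 → after 1×micro: 2; S2 reads c0=5 → after 1×micro: 0 ⇒ (c0=4, c1=2, c2=0)
[Jacobi] macro 4: S0 reads c0=4 → after 1×micro: 5; S1 reads c2=0 → after 1×micro: 0; S2 reads c0=4 → after 1×micro: 2 ⇒ (c0=5, c1=0, c2=2)
[Jacobi] macro 5: S0 reads c0=5 → after 1×micro: 4; S1 reads c2=2 → after 1×micro: 4; S2 reads c0=5 → after 1×micro: 0 ⇒ (c0=4, c1=4, c2=0)
[Jacobi] macro 6: S0 reads c0=4 → after 1×micro: 5; S1 reads c2=0 → after 1×micro: 4; S2 reads c0=4 → after 1×micro: 2 ⇒ (c0=5, c1=4, c2=2)
[Gauss-Seidel] macro 1: S0 reads c0=3 → after 1×micro: -2; S1 reads c2=1 → after 1×micro: 3; S2 reads c0=-2 → after 1×micro: 0 ⇒ (c0=-2, c1=3, c2=0)
[Gauss-Seidel] macro 2: S0 reads c0=-2 → after 1×micro: 5; S1 reads c2=0 → after 1×micro: 1; S2 reads c0=5 → after 1×micro: 1 ⇒ (c0=5, c1=1, c2=1)
[Gauss-Seidel] macro 3: S0 reads c0=5 → after 1×micro: 4; S1 reads c2=1 → after 1×micro: 3; S2 reads c0=4 → after 1×micro: 0 ⇒ (c0=4, c1=3, c2=0)
[Gauss-Seidel] macro 4: S0 reads c0=4 → after 1×micro: 5; S1 reads c2=0 → after 1×micro: 1; S2 reads c0=5 → after 1×micro: 1 ⇒ (c0=5, c1=1, c2=1)
[Gauss-Seidel] macro 5: S0 reads c0=5 → after 1×micro: 4; S1 reads c2=1 → after 1×micro: 3; S2 reads c0=4 → after 1×micro: 0 ⇒ (c0=4, c1=3, c2=0)
[Gauss-Seidel] macro 6: S0 reads c0=4 → after 1×micro: 5; S1 reads c2=0 → after 1×micro: 1; S2 reads c0=5 → after 1×micro: 1 ⇒ (c0=5, c1=1, c2=1)

first divergence at macro-step: 2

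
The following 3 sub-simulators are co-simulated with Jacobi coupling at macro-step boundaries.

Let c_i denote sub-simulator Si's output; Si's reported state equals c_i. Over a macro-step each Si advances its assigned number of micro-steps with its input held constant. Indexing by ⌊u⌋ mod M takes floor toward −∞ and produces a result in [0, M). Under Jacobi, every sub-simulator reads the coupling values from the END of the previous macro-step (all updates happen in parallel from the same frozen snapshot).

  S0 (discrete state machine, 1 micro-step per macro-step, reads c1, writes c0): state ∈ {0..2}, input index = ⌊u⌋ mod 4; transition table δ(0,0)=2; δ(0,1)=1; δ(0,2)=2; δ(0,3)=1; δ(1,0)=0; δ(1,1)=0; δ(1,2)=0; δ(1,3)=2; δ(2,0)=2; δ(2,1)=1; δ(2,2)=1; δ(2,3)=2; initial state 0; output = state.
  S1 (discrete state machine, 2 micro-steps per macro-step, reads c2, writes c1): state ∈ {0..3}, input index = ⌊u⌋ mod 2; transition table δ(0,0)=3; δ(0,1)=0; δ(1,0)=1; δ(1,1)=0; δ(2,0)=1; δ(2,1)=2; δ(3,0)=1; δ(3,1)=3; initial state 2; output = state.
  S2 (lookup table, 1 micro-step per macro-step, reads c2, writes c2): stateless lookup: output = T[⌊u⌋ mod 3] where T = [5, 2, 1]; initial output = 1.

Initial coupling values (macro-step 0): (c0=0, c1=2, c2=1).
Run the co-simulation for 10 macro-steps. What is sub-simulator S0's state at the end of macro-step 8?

S0 state at macro-step 8 = 0

macro 1: S0 reads c1=2 → after 1×micro: 2; S1 reads c2=1 → after 2×micro: 2; S2 reads c2=1 → after 1×micro: 2 ⇒ (c0=2, c1=2, c2=2)
macro 2: S0 reads c1=2 → after 1×micro: 1; S1 reads c2=2 → after 2×micro: 1; S2 reads c2=2 → after 1×micro: 1 ⇒ (c0=1, c1=1, c2=1)
macro 3: S0 reads c1=1 → after 1×micro: 0; S1 reads c2=1 → after 2×micro: 0; S2 reads c2=1 → after 1×micro: 2 ⇒ (c0=0, c1=0, c2=2)
macro 4: S0 reads c1=0 → after 1×micro: 2; S1 reads c2=2 → after 2×micro: 1; S2 reads c2=2 → after 1×micro: 1 ⇒ (c0=2, c1=1, c2=1)
macro 5: S0 reads c1=1 → after 1×micro: 1; S1 reads c2=1 → after 2×micro: 0; S2 reads c2=1 → after 1×micro: 2 ⇒ (c0=1, c1=0, c2=2)
macro 6: S0 reads c1=0 → after 1×micro: 0; S1 reads c2=2 → after 2×micro: 1; S2 reads c2=2 → after 1×micro: 1 ⇒ (c0=0, c1=1, c2=1)
macro 7: S0 reads c1=1 → after 1×micro: 1; S1 reads c2=1 → after 2×micro: 0; S2 reads c2=1 → after 1×micro: 2 ⇒ (c0=1, c1=0, c2=2)
macro 8: S0 reads c1=0 → after 1×micro: 0; S1 reads c2=2 → after 2×micro: 1; S2 reads c2=2 → after 1×micro: 1 ⇒ (c0=0, c1=1, c2=1)
macro 9: S0 reads c1=1 → after 1×micro: 1; S1 reads c2=1 → after 2×micro: 0; S2 reads c2=1 → after 1×micro: 2 ⇒ (c0=1, c1=0, c2=2)
macro 10: S0 reads c1=0 → after 1×micro: 0; S1 reads c2=2 → after 2×micro: 1; S2 reads c2=2 → after 1×micro: 1 ⇒ (c0=0, c1=1, c2=1)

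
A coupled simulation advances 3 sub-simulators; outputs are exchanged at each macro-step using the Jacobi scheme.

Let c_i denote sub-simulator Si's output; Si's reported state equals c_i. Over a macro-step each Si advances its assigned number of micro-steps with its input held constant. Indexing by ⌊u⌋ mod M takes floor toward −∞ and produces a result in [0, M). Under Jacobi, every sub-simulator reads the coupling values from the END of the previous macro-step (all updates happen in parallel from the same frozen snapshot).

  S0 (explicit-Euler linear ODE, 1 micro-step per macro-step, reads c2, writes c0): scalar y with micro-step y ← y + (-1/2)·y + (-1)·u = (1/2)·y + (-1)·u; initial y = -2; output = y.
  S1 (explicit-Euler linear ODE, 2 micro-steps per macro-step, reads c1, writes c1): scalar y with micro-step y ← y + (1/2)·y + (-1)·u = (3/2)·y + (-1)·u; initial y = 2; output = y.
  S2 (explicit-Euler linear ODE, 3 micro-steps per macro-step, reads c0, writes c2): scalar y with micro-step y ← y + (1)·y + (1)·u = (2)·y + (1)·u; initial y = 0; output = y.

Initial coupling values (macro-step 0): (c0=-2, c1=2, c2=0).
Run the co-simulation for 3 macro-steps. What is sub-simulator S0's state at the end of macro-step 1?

S0 state at macro-step 1 = -1

macro 1: S0 reads c2=0 → after 1×micro: -1; S1 reads c1=2 → after 2×micro: -1/2; S2 reads c0=-2 → after 3×micro: -14 ⇒ (c0=-1, c1=-1/2, c2=-14)
macro 2: S0 reads c2=-14 → after 1×micro: 27/2; S1 reads c1=-1/2 → after 2×micro: 1/8; S2 reads c0=-1 → after 3×micro: -119 ⇒ (c0=27/2, c1=1/8, c2=-119)
macro 3: S0 reads c2=-119 → after 1×micro: 503/4; S1 reads c1=1/8 → after 2×micro: -1/32; S2 reads c0=27/2 → after 3×micro: -1715/2 ⇒ (c0=503/4, c1=-1/32, c2=-1715/2)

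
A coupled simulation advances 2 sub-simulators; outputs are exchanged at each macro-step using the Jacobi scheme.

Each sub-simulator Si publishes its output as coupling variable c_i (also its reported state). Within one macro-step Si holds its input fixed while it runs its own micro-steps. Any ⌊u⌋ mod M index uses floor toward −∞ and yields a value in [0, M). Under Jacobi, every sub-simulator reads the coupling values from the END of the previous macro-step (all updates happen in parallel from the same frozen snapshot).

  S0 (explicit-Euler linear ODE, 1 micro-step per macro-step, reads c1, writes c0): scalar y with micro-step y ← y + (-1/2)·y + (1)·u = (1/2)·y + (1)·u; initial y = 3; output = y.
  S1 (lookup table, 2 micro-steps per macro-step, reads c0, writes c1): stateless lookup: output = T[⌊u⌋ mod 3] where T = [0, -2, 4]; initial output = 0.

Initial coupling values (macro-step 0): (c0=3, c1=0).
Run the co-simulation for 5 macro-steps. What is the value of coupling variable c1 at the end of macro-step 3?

c1 at macro-step 3 = 0

macro 1: S0 reads c1=0 → after 1×micro: 3/2; S1 reads c0=3 → after 2×micro: 0 ⇒ (c0=3/2, c1=0)
macro 2: S0 reads c1=0 → after 1×micro: 3/4; S1 reads c0=3/2 → after 2×micro: -2 ⇒ (c0=3/4, c1=-2)
macro 3: S0 reads c1=-2 → after 1×micro: -13/8; S1 reads c0=3/4 → after 2×micro: 0 ⇒ (c0=-13/8, c1=0)
macro 4: S0 reads c1=0 → after 1×micro: -13/16; S1 reads c0=-13/8 → after 2×micro: -2 ⇒ (c0=-13/16, c1=-2)
macro 5: S0 reads c1=-2 → after 1×micro: -77/32; S1 reads c0=-13/16 → after 2×micro: 4 ⇒ (c0=-77/32, c1=4)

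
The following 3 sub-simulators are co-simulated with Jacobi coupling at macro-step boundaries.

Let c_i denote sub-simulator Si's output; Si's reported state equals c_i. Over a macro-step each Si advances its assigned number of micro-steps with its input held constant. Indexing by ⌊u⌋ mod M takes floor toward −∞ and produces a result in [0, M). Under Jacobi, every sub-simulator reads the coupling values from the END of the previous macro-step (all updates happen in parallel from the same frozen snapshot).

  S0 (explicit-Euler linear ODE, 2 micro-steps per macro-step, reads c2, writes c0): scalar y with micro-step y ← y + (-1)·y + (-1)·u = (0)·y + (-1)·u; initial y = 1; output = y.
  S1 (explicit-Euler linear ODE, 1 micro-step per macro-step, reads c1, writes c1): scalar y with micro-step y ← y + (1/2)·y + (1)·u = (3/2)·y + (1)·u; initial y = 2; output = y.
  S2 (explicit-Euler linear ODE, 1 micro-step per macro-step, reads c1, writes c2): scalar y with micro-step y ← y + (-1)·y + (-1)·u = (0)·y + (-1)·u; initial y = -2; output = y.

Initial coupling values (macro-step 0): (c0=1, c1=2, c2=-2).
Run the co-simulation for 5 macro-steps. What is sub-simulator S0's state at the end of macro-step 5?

S0 state at macro-step 5 = 125/4

macro 1: S0 reads c2=-2 → after 2×micro: 2; S1 reads c1=2 → after 1×micro: 5; S2 reads c1=2 → after 1×micro: -2 ⇒ (c0=2, c1=5, c2=-2)
macro 2: S0 reads c2=-2 → after 2×micro: 2; S1 reads c1=5 → after 1×micro: 25/2; S2 reads c1=5 → after 1×micro: -5 ⇒ (c0=2, c1=25/2, c2=-5)
macro 3: S0 reads c2=-5 → after 2×micro: 5; S1 reads c1=25/2 → after 1×micro: 125/4; S2 reads c1=25/2 → after 1×micro: -25/2 ⇒ (c0=5, c1=125/4, c2=-25/2)
macro 4: S0 reads c2=-25/2 → after 2×micro: 25/2; S1 reads c1=125/4 → after 1×micro: 625/8; S2 reads c1=125/4 → after 1×micro: -125/4 ⇒ (c0=25/2, c1=625/8, c2=-125/4)
macro 5: S0 reads c2=-125/4 → after 2×micro: 125/4; S1 reads c1=625/8 → after 1×micro: 3125/16; S2 reads c1=625/8 → after 1×micro: -625/8 ⇒ (c0=125/4, c1=3125/16, c2=-625/8)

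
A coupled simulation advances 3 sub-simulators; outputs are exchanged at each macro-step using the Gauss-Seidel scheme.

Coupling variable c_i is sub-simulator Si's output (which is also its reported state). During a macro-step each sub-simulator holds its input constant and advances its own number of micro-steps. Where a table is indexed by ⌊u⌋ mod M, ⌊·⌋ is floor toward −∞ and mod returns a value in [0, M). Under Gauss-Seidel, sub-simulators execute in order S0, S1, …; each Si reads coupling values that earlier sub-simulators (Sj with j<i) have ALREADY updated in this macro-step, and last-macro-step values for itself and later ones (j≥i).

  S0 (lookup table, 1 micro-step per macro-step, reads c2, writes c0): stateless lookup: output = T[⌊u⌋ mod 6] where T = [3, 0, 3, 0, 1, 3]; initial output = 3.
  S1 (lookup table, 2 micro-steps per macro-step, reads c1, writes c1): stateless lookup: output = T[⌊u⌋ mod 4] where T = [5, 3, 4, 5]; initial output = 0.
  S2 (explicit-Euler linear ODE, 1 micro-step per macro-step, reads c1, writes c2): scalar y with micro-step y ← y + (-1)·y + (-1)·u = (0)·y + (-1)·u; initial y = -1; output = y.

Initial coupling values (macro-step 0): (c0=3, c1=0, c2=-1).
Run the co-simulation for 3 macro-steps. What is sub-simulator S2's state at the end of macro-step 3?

macro 1: S0 reads c2=-1 → after 1×micro: 3; S1 reads c1=0 → after 2×micro: 5; S2 reads c1=5 → after 1×micro: -5 ⇒ (c0=3, c1=5, c2=-5)
macro 2: S0 reads c2=-5 → after 1×micro: 0; S1 reads c1=5 → after 2×micro: 3; S2 reads c1=3 → after 1×micro: -3 ⇒ (c0=0, c1=3, c2=-3)
macro 3: S0 reads c2=-3 → after 1×micro: 0; S1 reads c1=3 → after 2×micro: 5; S2 reads c1=5 → after 1×micro: -5 ⇒ (c0=0, c1=5, c2=-5)

S2 state at macro-step 3 = -5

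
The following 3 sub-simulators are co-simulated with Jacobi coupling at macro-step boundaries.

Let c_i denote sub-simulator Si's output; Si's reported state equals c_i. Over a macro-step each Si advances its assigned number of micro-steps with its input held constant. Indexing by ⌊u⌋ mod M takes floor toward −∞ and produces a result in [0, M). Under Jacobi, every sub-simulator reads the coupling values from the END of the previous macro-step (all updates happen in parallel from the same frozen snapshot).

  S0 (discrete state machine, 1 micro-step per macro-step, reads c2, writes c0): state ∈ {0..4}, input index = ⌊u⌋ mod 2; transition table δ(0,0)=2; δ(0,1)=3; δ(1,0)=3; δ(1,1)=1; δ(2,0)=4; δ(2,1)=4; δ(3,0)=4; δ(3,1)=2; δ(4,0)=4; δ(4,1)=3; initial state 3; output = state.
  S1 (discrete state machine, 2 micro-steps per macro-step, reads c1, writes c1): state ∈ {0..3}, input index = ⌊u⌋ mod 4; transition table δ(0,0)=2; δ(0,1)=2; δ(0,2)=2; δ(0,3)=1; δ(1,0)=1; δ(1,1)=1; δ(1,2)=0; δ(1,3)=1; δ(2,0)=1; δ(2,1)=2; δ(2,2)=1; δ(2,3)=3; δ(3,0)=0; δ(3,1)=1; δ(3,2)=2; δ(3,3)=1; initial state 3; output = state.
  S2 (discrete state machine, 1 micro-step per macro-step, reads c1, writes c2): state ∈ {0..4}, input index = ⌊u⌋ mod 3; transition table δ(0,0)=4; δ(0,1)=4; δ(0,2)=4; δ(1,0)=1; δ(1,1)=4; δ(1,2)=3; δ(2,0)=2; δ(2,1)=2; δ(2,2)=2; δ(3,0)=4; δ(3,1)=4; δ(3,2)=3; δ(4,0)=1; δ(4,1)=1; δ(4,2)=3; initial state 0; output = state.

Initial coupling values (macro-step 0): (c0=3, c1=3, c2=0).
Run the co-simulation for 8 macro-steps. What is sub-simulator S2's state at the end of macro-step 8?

S2 state at macro-step 8 = 1

macro 1: S0 reads c2=0 → after 1×micro: 4; S1 reads c1=3 → after 2×micro: 1; S2 reads c1=3 → after 1×micro: 4 ⇒ (c0=4, c1=1, c2=4)
macro 2: S0 reads c2=4 → after 1×micro: 4; S1 reads c1=1 → after 2×micro: 1; S2 reads c1=1 → after 1×micro: 1 ⇒ (c0=4, c1=1, c2=1)
macro 3: S0 reads c2=1 → after 1×micro: 3; S1 reads c1=1 → after 2×micro: 1; S2 reads c1=1 → after 1×micro: 4 ⇒ (c0=3, c1=1, c2=4)
macro 4: S0 reads c2=4 → after 1×micro: 4; S1 reads c1=1 → after 2×micro: 1; S2 reads c1=1 → after 1×micro: 1 ⇒ (c0=4, c1=1, c2=1)
macro 5: S0 reads c2=1 → after 1×micro: 3; S1 reads c1=1 → after 2×micro: 1; S2 reads c1=1 → after 1×micro: 4 ⇒ (c0=3, c1=1, c2=4)
macro 6: S0 reads c2=4 → after 1×micro: 4; S1 reads c1=1 → after 2×micro: 1; S2 reads c1=1 → after 1×micro: 1 ⇒ (c0=4, c1=1, c2=1)
macro 7: S0 reads c2=1 → after 1×micro: 3; S1 reads c1=1 → after 2×micro: 1; S2 reads c1=1 → after 1×micro: 4 ⇒ (c0=3, c1=1, c2=4)
macro 8: S0 reads c2=4 → after 1×micro: 4; S1 reads c1=1 → after 2×micro: 1; S2 reads c1=1 → after 1×micro: 1 ⇒ (c0=4, c1=1, c2=1)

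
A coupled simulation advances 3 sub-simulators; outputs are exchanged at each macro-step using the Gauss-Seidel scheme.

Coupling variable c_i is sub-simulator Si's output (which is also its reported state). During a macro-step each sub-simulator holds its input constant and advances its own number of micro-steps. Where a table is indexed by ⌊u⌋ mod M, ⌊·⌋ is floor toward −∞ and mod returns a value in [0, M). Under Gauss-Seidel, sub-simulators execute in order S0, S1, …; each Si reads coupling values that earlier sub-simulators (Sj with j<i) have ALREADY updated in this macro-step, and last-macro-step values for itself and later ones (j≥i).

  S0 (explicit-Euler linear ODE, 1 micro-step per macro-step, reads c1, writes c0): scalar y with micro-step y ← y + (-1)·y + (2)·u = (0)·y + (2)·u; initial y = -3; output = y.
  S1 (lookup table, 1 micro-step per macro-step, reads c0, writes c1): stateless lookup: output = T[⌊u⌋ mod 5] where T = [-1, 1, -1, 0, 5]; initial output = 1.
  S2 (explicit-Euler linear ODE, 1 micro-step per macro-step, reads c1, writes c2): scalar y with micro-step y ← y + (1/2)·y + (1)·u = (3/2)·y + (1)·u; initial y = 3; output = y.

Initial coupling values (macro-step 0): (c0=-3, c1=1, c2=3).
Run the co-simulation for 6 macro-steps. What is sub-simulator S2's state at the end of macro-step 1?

S2 state at macro-step 1 = 7/2

macro 1: S0 reads c1=1 → after 1×micro: 2; S1 reads c0=2 → after 1×micro: -1; S2 reads c1=-1 → after 1×micro: 7/2 ⇒ (c0=2, c1=-1, c2=7/2)
macro 2: S0 reads c1=-1 → after 1×micro: -2; S1 reads c0=-2 → after 1×micro: 0; S2 reads c1=0 → after 1×micro: 21/4 ⇒ (c0=-2, c1=0, c2=21/4)
macro 3: S0 reads c1=0 → after 1×micro: 0; S1 reads c0=0 → after 1×micro: -1; S2 reads c1=-1 → after 1×micro: 55/8 ⇒ (c0=0, c1=-1, c2=55/8)
macro 4: S0 reads c1=-1 → after 1×micro: -2; S1 reads c0=-2 → after 1×micro: 0; S2 reads c1=0 → after 1×micro: 165/16 ⇒ (c0=-2, c1=0, c2=165/16)
macro 5: S0 reads c1=0 → after 1×micro: 0; S1 reads c0=0 → after 1×micro: -1; S2 reads c1=-1 → after 1×micro: 463/32 ⇒ (c0=0, c1=-1, c2=463/32)
macro 6: S0 reads c1=-1 → after 1×micro: -2; S1 reads c0=-2 → after 1×micro: 0; S2 reads c1=0 → after 1×micro: 1389/64 ⇒ (c0=-2, c1=0, c2=1389/64)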